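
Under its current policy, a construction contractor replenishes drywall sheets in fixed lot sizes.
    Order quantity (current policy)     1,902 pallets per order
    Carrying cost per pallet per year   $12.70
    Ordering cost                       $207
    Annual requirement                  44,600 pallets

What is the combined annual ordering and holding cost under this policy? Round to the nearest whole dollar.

Ordering: D/Q × S = 44,600/1,902 × $207 = $4,853.94
Holding:  Q/2 × H = 1,902/2 × $12.7 = $12,077.70
Total = $4,853.94 + $12,077.70 = $16,931.64

$16,932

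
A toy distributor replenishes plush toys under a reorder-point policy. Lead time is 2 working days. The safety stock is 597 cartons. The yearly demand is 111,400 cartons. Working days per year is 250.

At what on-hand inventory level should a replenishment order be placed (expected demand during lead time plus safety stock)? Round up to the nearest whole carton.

Daily demand d = 111,400 / 250 = 445.600 cartons/day
Demand during lead time = 445.600 × 2 = 891.20
Reorder point = 891.20 + 597 = 1,488.20 → round up

1,489 cartons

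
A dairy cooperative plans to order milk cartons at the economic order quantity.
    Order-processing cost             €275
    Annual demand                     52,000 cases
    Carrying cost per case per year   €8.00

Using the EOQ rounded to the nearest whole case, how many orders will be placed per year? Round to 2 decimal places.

Q* = √(2·D·S / H) = √(2·52,000·275 / 8) = √3,575,000.0 ≈ 1,890.77 → Q = 1,891
N = D/Q = 52,000/1,891 ≈ 27.499 orders/yr

27.50 orders per year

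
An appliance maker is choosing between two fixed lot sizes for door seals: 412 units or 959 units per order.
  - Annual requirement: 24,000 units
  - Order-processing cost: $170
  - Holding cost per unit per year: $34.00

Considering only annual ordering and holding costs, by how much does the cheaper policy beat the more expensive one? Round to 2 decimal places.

TC(Q) = (D/Q)S + (Q/2)H
TC(412) = (24,000/412)×170 + (412/2)×34 = $16,906.91
TC(959) = (24,000/959)×170 + (959/2)×34 = $20,557.43
Cheaper: Q = 412.  Difference = $3,650.52

$3,650.52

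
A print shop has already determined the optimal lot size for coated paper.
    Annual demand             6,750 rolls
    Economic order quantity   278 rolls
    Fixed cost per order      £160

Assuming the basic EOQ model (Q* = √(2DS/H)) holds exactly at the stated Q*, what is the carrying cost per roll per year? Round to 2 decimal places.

£27.95

From Q* = √(2DS/H) ⇒ Q*² = 2DS/H.
H = 2DS / Q² = 2 × 6,750 × 160 / 278² = 27.9489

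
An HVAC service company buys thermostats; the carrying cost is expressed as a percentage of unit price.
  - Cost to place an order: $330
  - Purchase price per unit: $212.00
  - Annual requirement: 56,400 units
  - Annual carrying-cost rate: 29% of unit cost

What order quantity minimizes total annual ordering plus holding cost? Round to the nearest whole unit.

Holding cost per unit per year: H = 29% × $212 = $61.4800
2DS/H = 2·56,400·330/61.48 = 605,465.19
EOQ = √605,465.19 ≈ 778.12

778 units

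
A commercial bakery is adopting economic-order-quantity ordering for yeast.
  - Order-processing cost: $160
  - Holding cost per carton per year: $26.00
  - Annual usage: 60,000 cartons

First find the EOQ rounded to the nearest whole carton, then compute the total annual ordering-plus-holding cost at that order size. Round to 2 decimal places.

$22,342.79

Optimal lot size Q* = (2 × 60,000 × $160 / $26)^½ ≈ 859.34 → Q = 859 cartons
Ordering: D/Q × S = 60,000/859 × $160 = $11,175.79
Holding:  Q/2 × H = 859/2 × $26 = $11,167.00
Total = $11,175.79 + $11,167.00 = $22,342.79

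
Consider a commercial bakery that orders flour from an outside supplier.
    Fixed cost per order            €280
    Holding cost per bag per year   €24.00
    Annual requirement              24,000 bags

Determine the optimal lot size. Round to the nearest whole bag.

748 bags

Optimal lot size Q* = (2 × 24,000 × €280 / €24)^½ ≈ 748.33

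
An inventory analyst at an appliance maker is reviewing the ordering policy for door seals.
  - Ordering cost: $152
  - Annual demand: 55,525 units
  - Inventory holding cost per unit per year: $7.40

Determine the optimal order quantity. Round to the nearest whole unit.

EOQ = √(2DS/H) = √(2 × 55,525 × 152 / 7.4)
    = √(2,281,027.03) ≈ 1,510.31

1,510 units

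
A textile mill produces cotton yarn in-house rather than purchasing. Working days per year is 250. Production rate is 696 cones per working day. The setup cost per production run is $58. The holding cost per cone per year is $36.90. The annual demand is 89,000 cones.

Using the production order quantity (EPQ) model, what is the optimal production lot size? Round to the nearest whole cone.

d = 89,000/250 = 356.0000 cones/day;  effective holding cost H(1 − d/p) = 36.9·(1 − 356.0000/696) = 18.02586
Q* = √(2DS / H_eff) = √(2·89,000·58 / 18.02586) ≈ 756.79

757 cones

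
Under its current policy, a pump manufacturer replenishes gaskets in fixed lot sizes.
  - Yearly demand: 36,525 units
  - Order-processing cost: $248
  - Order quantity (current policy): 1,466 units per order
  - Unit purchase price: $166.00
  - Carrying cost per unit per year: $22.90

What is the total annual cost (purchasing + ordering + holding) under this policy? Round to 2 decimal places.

Annual ordering cost = (D/Q)·S = (36,525/1,466) × 248 = $6,178.85
Annual holding cost  = (Q/2)·H = (1,466/2) × 22.9 = $16,785.70
Purchase cost = D·C = 36,525 × 166 = $6,063,150.00
Total = $6,178.85 + $16,785.70 + $6,063,150.00 = $6,086,114.55

$6,086,114.55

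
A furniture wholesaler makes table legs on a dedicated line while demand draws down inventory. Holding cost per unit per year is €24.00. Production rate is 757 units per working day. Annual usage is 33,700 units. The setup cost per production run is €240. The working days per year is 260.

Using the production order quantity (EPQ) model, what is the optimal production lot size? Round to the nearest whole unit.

902 units

d = 33,700/260 = 129.6154 units/day;  effective holding cost H(1 − d/p) = 24·(1 − 129.6154/757) = 19.89066
Q* = √(2DS / H_eff) = √(2·33,700·240 / 19.89066) ≈ 901.80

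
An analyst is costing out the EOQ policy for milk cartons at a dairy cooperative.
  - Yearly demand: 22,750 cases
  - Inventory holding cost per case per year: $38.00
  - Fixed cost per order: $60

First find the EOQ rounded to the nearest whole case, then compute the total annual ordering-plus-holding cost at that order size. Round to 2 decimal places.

EOQ = √(2DS/H) = √(2 × 22,750 × 60 / 38)
    = √(71,842.11) ≈ 268.03 → Q = 268 cases
Annual ordering cost = (D/Q)·S = (22,750/268) × 60 = $5,093.28
Annual holding cost  = (Q/2)·H = (268/2) × 38 = $5,092.00
Total = $5,093.28 + $5,092.00 = $10,185.28

$10,185.28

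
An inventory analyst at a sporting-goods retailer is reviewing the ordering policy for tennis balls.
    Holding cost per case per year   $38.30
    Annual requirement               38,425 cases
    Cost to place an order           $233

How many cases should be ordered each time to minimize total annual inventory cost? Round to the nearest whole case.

Q* = √(2·D·S / H) = √(2·38,425·233 / 38.3) = √467,520.9 ≈ 683.75

684 cases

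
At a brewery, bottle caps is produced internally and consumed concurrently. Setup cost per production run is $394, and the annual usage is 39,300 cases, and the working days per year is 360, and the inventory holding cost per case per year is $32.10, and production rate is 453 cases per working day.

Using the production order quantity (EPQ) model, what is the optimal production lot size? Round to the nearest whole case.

1,127 cases

d = 39,300/360 = 109.1667 cases/day;  effective holding cost H(1 − d/p) = 32.1·(1 − 109.1667/453) = 24.36435
Q* = √(2DS / H_eff) = √(2·39,300·394 / 24.36435) ≈ 1,127.41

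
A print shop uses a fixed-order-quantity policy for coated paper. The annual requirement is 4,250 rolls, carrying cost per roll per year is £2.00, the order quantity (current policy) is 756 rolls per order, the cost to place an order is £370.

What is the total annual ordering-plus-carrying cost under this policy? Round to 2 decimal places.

£2,836.03

Annual ordering cost = (D/Q)·S = (4,250/756) × 370 = £2,080.03
Annual holding cost  = (Q/2)·H = (756/2) × 2 = £756.00
Total = £2,080.03 + £756.00 = £2,836.03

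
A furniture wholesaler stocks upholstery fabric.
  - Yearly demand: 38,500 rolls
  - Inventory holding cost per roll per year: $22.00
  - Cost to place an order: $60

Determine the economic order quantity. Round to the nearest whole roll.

Q* = √(2·D·S / H) = √(2·38,500·60 / 22) = √210,000.0 ≈ 458.26

458 rolls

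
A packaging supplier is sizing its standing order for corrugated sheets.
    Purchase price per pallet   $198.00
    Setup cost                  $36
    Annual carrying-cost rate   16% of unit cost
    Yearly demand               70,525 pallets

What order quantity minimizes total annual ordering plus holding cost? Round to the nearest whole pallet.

H = i·C = 0.16 × $198 = $31.6800 per pallet-year
Q* = √(2·D·S / H) = √(2·70,525·36 / 31.68) = √160,284.1 ≈ 400.35

400 pallets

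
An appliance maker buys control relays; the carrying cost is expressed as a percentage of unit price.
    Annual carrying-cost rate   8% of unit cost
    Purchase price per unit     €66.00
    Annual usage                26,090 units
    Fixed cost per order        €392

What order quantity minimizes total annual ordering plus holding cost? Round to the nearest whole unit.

1,968 units

H = i·C = 0.08 × €66 = €5.2800 per unit-year
EOQ = √(2DS/H) = √(2 × 26,090 × 392 / 5.28)
    = √(3,873,969.70) ≈ 1,968.24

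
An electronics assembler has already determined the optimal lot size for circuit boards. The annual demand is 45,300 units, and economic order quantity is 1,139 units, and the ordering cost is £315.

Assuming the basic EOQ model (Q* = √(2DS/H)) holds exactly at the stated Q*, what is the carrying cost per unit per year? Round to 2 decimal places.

£22.00

From Q* = √(2DS/H) ⇒ Q*² = 2DS/H.
H = 2DS / Q² = 2 × 45,300 × 315 / 1,139² = 21.9984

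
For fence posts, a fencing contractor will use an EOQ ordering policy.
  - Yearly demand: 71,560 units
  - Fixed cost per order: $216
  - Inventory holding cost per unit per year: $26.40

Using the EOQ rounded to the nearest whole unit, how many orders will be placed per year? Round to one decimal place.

EOQ = √(2DS/H) = √(2 × 71,560 × 216 / 26.4)
    = √(1,170,981.82) ≈ 1,082.12 → Q = 1,082
N = D/Q = 71,560/1,082 ≈ 66.137 orders/yr

66.1 orders per year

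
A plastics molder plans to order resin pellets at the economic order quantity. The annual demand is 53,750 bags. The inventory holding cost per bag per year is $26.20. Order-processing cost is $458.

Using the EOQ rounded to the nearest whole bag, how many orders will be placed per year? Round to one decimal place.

2DS/H = 2·53,750·458/26.2 = 1,879,198.47
EOQ = √1,879,198.47 ≈ 1,370.84 → Q = 1,371
Orders per year = D/Q = 53,750 / 1,371 = 39.205

39.2 orders per year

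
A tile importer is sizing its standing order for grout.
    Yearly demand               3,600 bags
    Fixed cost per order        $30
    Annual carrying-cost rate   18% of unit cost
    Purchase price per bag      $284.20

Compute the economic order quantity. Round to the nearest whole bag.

Holding cost per bag per year: H = 18% × $284.2 = $51.1560
Optimal lot size Q* = (2 × 3,600 × $30 / $51.156)^½ ≈ 64.98

65 bags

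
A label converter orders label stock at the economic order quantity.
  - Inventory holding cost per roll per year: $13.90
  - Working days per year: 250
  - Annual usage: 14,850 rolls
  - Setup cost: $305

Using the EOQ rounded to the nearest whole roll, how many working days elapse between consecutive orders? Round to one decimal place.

EOQ = √(2DS/H) = √(2 × 14,850 × 305 / 13.9)
    = √(651,690.65) ≈ 807.27 → Q = 807 rolls
Days between orders = 250 / (D/Q) = 250 / 18.401 ≈ 13.586

13.6 days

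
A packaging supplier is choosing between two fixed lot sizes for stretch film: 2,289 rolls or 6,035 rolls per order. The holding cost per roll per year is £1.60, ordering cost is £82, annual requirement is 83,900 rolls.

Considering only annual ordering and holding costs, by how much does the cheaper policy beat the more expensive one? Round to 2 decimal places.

For each Q, cost = (D/Q)·S + (Q/2)·H.
TC(2,289) = (83,900/2,289)×82 + (2,289/2)×1.6 = £4,836.79
TC(6,035) = (83,900/6,035)×82 + (6,035/2)×1.6 = £5,967.98
|ΔTC| = |£4,836.79 − £5,967.98| = £1,131.19

£1,131.19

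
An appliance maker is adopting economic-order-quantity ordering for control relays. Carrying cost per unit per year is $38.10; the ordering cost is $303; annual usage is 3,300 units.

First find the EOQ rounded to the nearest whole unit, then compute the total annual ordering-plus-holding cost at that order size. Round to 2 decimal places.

2DS/H = 2·3,300·303/38.1 = 52,488.19
EOQ = √52,488.19 ≈ 229.10 → Q = 229 units
Ordering: D/Q × S = 3,300/229 × $303 = $4,366.38
Holding:  Q/2 × H = 229/2 × $38.1 = $4,362.45
Total = $4,366.38 + $4,362.45 = $8,728.83

$8,728.83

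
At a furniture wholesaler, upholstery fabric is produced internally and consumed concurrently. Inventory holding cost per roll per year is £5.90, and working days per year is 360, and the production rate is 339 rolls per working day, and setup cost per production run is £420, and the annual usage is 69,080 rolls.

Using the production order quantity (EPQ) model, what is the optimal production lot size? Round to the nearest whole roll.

4,761 rolls

Daily demand d = 69,080/360 = 191.889; p = 339; 1 − d/p = 0.43396
EPQ = √(2DS / (H(1 − d/p)))
    = √(2 × 69,080 × 420 / (5.9 × 0.43396)) ≈ 4,760.66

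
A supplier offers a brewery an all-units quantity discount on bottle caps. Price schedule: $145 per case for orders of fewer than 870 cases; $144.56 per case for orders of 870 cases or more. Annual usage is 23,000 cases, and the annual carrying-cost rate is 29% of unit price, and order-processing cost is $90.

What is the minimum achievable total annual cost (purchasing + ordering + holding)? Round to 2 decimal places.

$3,345,495.55

H₁ = 29%×$145 = $42.0500;  H₂ = 29%×$144.56 = $41.9224
EOQ₁ = √(2×23,000×90/42.0500) = 313.77  (< 870, feasible at tier 1)
EOQ₂ = √(2×23,000×90/41.9224) = 314.25  (< 870 → use Q = 870 at tier-2 price)
TC(tier 1 (EOQ₁), Q≈313.8) = $3,348,194.20
TC(tier 2, Q≈870.0) = $3,345,495.55
Minimum at tier 2: $3,345,495.55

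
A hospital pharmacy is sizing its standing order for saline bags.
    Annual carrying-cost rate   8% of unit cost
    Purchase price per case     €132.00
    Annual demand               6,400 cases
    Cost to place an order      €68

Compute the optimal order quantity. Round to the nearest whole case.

287 cases

Holding cost per case per year: H = 8% × €132 = €10.5600
Q* = √(2·D·S / H) = √(2·6,400·68 / 10.56) = √82,424.2 ≈ 287.10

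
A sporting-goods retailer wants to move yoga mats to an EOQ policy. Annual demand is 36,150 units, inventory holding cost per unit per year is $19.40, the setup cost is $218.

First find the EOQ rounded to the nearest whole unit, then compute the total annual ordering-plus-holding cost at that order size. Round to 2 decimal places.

2DS/H = 2·36,150·218/19.4 = 812,443.30
EOQ = √812,443.30 ≈ 901.36 → Q = 901 units
Ordering: D/Q × S = 36,150/901 × $218 = $8,746.61
Holding:  Q/2 × H = 901/2 × $19.4 = $8,739.70
Total = $8,746.61 + $8,739.70 = $17,486.31

$17,486.31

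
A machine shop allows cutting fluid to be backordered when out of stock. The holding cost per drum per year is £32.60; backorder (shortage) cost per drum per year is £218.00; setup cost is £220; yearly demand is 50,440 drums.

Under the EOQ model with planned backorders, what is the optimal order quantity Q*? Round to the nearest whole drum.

885 drums

Basic EOQ = √(2·50,440·220/32.6) = 825.097
Backorder adjustment √((H+b)/b) = √((32.6+218)/218) = 1.0722
Q* = 825.097 × 1.0722 ≈ 884.64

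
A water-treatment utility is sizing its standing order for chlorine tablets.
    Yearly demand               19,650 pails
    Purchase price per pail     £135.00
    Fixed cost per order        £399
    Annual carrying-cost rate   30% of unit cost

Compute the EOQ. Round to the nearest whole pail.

H = i·C = 0.3 × £135 = £40.5000 per pail-year
2DS/H = 2·19,650·399/40.5 = 387,177.78
EOQ = √387,177.78 ≈ 622.24

622 pails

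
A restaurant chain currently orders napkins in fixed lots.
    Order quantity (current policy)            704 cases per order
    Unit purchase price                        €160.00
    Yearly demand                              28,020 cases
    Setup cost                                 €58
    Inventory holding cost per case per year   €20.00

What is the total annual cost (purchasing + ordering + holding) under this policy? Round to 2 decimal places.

Orders/yr = 28,020/704 = 39.801; ordering cost = 39.801 × €58 = €2,308.47
Average inventory = 704/2 = 352; holding cost = 352 × €20 = €7,040.00
Purchase cost = D·C = 28,020 × 160 = €4,483,200.00
Total = €2,308.47 + €7,040.00 + €4,483,200.00 = €4,492,548.47

€4,492,548.47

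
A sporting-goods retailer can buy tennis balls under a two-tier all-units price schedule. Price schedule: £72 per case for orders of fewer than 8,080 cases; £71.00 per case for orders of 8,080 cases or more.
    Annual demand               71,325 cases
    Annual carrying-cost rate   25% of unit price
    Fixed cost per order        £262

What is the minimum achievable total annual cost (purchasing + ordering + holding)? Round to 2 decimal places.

£5,138,097.77

H₁ = 25%×£72 = £18.0000;  H₂ = 25%×£71.00 = £17.7500
EOQ₁ = √(2×71,325×262/18.0000) = 1,440.95  (< 8,080, feasible at tier 1)
EOQ₂ = √(2×71,325×262/17.7500) = 1,451.07  (< 8,080 → use Q = 8,080 at tier-2 price)
TC(tier 1 (EOQ₁), Q≈1,441.0) = £5,161,337.18
TC(tier 2, Q≈8,080.0) = £5,138,097.77
Minimum at tier 2: £5,138,097.77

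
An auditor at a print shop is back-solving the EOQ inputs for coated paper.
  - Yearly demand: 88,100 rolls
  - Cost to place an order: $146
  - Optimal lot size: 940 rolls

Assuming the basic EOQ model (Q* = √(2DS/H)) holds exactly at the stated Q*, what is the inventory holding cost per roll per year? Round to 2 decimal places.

EOQ relation: Q² = 2DS/H, so rearrange for the unknown.
H = 2DS / Q² = 2 × 88,100 × 146 / 940² = 29.1141

$29.11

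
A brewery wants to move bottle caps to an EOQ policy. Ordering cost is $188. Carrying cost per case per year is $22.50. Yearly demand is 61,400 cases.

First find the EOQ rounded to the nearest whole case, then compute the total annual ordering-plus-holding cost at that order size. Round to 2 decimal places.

2DS/H = 2·61,400·188/22.5 = 1,026,062.22
EOQ = √1,026,062.22 ≈ 1,012.95 → Q = 1,013 cases
Ordering: D/Q × S = 61,400/1,013 × $188 = $11,395.06
Holding:  Q/2 × H = 1,013/2 × $22.5 = $11,396.25
Total = $11,395.06 + $11,396.25 = $22,791.31

$22,791.31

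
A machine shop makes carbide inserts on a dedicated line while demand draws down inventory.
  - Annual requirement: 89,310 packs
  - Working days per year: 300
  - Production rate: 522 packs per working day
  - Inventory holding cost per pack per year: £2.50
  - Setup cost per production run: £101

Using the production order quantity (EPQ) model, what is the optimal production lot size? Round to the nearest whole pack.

d = 89,310/300 = 297.7000 packs/day;  effective holding cost H(1 − d/p) = 2.5·(1 − 297.7000/522) = 1.07423
Q* = √(2DS / H_eff) = √(2·89,310·101 / 1.07423) ≈ 4,098.04

4,098 packs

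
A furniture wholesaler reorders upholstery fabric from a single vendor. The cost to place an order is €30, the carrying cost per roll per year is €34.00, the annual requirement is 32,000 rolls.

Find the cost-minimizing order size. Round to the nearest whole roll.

2DS/H = 2·32,000·30/34 = 56,470.59
EOQ = √56,470.59 ≈ 237.64

238 rolls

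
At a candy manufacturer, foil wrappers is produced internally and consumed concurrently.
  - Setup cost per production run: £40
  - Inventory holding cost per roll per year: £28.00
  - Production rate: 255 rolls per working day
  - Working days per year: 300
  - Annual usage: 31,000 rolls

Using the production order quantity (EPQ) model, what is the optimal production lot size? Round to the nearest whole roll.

d = 31,000/300 = 103.3333 rolls/day;  effective holding cost H(1 − d/p) = 28·(1 − 103.3333/255) = 16.65359
Q* = √(2DS / H_eff) = √(2·31,000·40 / 16.65359) ≈ 385.90

386 rolls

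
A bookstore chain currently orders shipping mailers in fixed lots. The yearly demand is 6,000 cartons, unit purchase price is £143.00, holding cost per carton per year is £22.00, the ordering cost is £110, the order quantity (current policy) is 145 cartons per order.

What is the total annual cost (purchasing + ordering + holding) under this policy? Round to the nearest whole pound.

Annual ordering cost = (D/Q)·S = (6,000/145) × 110 = £4,551.72
Annual holding cost  = (Q/2)·H = (145/2) × 22 = £1,595.00
Purchase cost = D·C = 6,000 × 143 = £858,000.00
Total = £4,551.72 + £1,595.00 + £858,000.00 = £864,146.72

£864,147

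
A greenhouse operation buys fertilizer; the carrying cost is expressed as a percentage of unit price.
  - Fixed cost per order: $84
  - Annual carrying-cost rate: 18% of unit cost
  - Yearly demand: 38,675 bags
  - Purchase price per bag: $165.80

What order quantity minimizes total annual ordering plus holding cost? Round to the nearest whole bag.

467 bags

H = i·C = 0.18 × $165.8 = $29.8440 per bag-year
Q* = √(2·D·S / H) = √(2·38,675·84 / 29.844) = √217,712.1 ≈ 466.60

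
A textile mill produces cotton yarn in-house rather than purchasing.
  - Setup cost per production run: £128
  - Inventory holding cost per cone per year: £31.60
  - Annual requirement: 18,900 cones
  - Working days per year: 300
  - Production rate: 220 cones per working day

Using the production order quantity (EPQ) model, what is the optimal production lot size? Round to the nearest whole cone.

463 cones

Daily demand d = 18,900/300 = 63.000; p = 220; 1 − d/p = 0.71364
EPQ = √(2DS / (H(1 − d/p)))
    = √(2 × 18,900 × 128 / (31.6 × 0.71364)) ≈ 463.20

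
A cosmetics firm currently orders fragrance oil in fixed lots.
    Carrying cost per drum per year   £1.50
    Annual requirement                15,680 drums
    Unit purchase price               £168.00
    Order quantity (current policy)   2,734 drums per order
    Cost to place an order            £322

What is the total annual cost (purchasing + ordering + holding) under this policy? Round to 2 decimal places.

Ordering: D/Q × S = 15,680/2,734 × £322 = £1,846.73
Holding:  Q/2 × H = 2,734/2 × £1.5 = £2,050.50
Purchase cost = D·C = 15,680 × 168 = £2,634,240.00
Total = £1,846.73 + £2,050.50 + £2,634,240.00 = £2,638,137.23

£2,638,137.23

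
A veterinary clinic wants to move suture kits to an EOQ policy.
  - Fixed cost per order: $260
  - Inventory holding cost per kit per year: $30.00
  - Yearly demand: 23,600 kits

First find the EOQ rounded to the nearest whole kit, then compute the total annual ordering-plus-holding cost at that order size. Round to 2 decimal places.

$19,187.50

Q* = √(2·D·S / H) = √(2·23,600·260 / 30) = √409,066.7 ≈ 639.58 → Q = 640 kits
Annual ordering cost = (D/Q)·S = (23,600/640) × 260 = $9,587.50
Annual holding cost  = (Q/2)·H = (640/2) × 30 = $9,600.00
Total = $9,587.50 + $9,600.00 = $19,187.50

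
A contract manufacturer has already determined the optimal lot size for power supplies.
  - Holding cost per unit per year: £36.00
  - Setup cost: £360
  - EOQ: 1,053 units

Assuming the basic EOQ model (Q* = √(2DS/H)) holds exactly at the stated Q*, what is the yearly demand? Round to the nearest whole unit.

EOQ relation: Q² = 2DS/H, so rearrange for the unknown.
D = Q²H / (2S) = 1,053² × 36 / (2 × 360) = 55,440.45

55,440 units per year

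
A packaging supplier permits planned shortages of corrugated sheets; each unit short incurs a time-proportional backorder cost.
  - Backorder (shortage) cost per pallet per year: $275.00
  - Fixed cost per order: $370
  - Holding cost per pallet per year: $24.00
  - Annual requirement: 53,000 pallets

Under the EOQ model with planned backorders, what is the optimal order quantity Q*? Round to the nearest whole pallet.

Q* = √(2DS/H) · √((H + b)/b)
   = √(2 × 53,000 × 370 / 24) · √((24 + 275) / 275)
   = 1,278.345 × 1.0427 ≈ 1,332.96

1,333 pallets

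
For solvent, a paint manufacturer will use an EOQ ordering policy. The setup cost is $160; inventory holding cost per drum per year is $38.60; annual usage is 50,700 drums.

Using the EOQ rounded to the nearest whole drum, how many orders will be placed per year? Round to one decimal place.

78.2 orders per year

Optimal lot size Q* = (2 × 50,700 × $160 / $38.6)^½ ≈ 648.31 → Q = 648
N = D/Q = 50,700/648 ≈ 78.241 orders/yr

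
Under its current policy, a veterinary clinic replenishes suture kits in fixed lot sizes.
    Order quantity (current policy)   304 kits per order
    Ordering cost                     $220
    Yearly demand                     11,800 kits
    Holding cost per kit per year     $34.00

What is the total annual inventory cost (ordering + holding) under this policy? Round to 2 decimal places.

$13,707.47

Orders/yr = 11,800/304 = 38.816; ordering cost = 38.816 × $220 = $8,539.47
Average inventory = 304/2 = 152; holding cost = 152 × $34 = $5,168.00
Total = $8,539.47 + $5,168.00 = $13,707.47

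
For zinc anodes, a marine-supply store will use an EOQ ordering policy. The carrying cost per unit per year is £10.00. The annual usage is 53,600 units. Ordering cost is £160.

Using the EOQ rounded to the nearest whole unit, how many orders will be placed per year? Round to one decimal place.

Optimal lot size Q* = (2 × 53,600 × £160 / £10)^½ ≈ 1,309.66 → Q = 1,310
Orders per year = D/Q = 53,600 / 1,310 = 40.916

40.9 orders per year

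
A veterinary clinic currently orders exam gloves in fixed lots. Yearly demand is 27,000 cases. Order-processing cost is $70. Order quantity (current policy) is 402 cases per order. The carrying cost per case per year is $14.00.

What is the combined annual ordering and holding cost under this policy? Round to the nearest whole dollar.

Annual ordering cost = (D/Q)·S = (27,000/402) × 70 = $4,701.49
Annual holding cost  = (Q/2)·H = (402/2) × 14 = $2,814.00
Total = $4,701.49 + $2,814.00 = $7,515.49

$7,515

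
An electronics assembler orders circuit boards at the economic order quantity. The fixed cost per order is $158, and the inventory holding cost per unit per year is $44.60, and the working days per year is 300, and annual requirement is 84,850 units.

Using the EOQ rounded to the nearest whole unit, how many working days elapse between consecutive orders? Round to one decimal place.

2.7 days

Optimal lot size Q* = (2 × 84,850 × $158 / $44.6)^½ ≈ 775.36 → Q = 775 units
Days between orders = 300 / (D/Q) = 300 / 109.484 ≈ 2.740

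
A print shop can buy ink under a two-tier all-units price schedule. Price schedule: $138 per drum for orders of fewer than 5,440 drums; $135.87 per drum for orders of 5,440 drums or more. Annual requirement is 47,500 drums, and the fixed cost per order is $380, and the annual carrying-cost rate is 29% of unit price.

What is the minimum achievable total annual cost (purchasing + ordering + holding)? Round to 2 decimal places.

H₁ = 29%×$138 = $40.0200;  H₂ = 29%×$135.87 = $39.4023
EOQ₁ = √(2×47,500×380/40.0200) = 949.76  (< 5,440, feasible at tier 1)
EOQ₂ = √(2×47,500×380/39.4023) = 957.18  (< 5,440 → use Q = 5,440 at tier-2 price)
TC(tier 1 (EOQ₁), Q≈949.8) = $6,593,009.50
TC(tier 2, Q≈5,440.0) = $6,564,317.27
Minimum at tier 2: $6,564,317.27

$6,564,317.27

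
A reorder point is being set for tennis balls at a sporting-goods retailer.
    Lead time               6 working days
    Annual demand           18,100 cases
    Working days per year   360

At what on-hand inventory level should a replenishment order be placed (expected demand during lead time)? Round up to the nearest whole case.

302 cases

Daily demand d = 18,100 / 360 = 50.278 cases/day
Demand during lead time = 50.278 × 6 = 301.67
Reorder point = 301.67 → round up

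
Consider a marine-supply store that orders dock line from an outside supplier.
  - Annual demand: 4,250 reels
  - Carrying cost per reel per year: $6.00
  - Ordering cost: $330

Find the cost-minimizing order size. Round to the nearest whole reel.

Optimal lot size Q* = (2 × 4,250 × $330 / $6)^½ ≈ 683.74

684 reels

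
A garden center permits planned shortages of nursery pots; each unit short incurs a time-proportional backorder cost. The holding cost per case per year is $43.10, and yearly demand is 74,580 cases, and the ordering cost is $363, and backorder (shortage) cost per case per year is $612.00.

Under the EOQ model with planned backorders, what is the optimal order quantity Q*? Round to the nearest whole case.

1,160 cases

Basic EOQ = √(2·74,580·363/43.1) = 1,120.833
Backorder adjustment √((H+b)/b) = √((43.1+612)/612) = 1.0346
Q* = 1,120.833 × 1.0346 ≈ 1,159.63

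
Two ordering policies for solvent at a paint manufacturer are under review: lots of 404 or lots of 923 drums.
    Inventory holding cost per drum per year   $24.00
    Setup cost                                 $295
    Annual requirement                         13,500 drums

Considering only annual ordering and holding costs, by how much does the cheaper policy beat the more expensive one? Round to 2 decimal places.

$685.06

Annual cost at Q: ordering D·S/Q plus holding Q·H/2.
TC(404) = (13,500/404)×295 + (404/2)×24 = $14,705.67
TC(923) = (13,500/923)×295 + (923/2)×24 = $15,390.73
Lots of 404 are cheaper by $685.06.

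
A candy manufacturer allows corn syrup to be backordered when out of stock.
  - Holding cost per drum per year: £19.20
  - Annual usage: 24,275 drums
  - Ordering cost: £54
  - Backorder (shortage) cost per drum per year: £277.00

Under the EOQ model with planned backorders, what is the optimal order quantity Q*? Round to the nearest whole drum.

382 drums

Q* = √(2DS/H) · √((H + b)/b)
   = √(2 × 24,275 × 54 / 19.2) · √((19.2 + 277) / 277)
   = 369.522 × 1.0341 ≈ 382.11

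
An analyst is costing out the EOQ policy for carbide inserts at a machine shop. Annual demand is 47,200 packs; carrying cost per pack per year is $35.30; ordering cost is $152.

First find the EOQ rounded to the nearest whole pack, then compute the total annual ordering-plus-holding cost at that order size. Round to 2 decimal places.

Q* = √(2·D·S / H) = √(2·47,200·152 / 35.3) = √406,481.6 ≈ 637.56 → Q = 638 packs
Ordering: D/Q × S = 47,200/638 × $152 = $11,245.14
Holding:  Q/2 × H = 638/2 × $35.3 = $11,260.70
Total = $11,245.14 + $11,260.70 = $22,505.84

$22,505.84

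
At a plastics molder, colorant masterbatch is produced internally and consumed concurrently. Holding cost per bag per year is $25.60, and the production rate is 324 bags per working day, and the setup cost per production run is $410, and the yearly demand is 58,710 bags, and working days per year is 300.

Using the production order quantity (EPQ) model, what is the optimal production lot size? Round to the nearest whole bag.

d = 58,710/300 = 195.7000 bags/day;  effective holding cost H(1 − d/p) = 25.6·(1 − 195.7000/324) = 10.13728
Q* = √(2DS / H_eff) = √(2·58,710·410 / 10.13728) ≈ 2,179.23

2,179 bags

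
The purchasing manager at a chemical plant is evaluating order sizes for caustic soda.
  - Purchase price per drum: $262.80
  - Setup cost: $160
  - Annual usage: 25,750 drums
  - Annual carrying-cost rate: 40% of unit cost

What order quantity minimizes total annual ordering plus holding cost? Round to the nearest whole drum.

280 drums

Holding cost per drum per year: H = 40% × $262.8 = $105.1200
2DS/H = 2·25,750·160/105.12 = 78,386.61
EOQ = √78,386.61 ≈ 279.98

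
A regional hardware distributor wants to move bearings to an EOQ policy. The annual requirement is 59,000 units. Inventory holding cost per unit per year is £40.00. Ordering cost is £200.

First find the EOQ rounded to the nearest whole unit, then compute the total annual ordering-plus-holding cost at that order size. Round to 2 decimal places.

Q* = √(2·D·S / H) = √(2·59,000·200 / 40) = √590,000.0 ≈ 768.11 → Q = 768 units
Orders/yr = 59,000/768 = 76.823; ordering cost = 76.823 × £200 = £15,364.58
Average inventory = 768/2 = 384; holding cost = 384 × £40 = £15,360.00
Total = £15,364.58 + £15,360.00 = £30,724.58

£30,724.58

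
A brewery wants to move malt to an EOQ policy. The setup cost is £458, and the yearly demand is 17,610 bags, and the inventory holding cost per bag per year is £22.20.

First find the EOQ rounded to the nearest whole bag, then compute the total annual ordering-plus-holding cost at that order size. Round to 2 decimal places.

EOQ = √(2DS/H) = √(2 × 17,610 × 458 / 22.2)
    = √(726,610.81) ≈ 852.41 → Q = 852 bags
Annual ordering cost = (D/Q)·S = (17,610/852) × 458 = £9,466.41
Annual holding cost  = (Q/2)·H = (852/2) × 22.2 = £9,457.20
Total = £9,466.41 + £9,457.20 = £18,923.61

£18,923.61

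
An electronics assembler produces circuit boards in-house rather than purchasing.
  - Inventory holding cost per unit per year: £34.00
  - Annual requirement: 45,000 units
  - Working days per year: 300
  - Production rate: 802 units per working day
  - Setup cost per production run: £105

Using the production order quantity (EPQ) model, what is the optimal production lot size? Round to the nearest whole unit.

585 units

Daily demand d = 45,000/300 = 150.000; p = 802; 1 − d/p = 0.81297
EPQ = √(2DS / (H(1 − d/p)))
    = √(2 × 45,000 × 105 / (34 × 0.81297)) ≈ 584.71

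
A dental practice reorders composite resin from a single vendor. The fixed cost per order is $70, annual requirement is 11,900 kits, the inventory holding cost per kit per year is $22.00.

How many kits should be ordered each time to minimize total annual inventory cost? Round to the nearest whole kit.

275 kits

EOQ = √(2DS/H) = √(2 × 11,900 × 70 / 22)
    = √(75,727.27) ≈ 275.19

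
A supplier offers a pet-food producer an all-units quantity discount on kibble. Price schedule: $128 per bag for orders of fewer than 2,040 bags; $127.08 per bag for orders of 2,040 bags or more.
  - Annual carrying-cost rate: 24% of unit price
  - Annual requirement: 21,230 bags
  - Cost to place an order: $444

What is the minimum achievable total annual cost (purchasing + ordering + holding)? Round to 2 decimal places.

H₁ = 24%×$128 = $30.7200;  H₂ = 24%×$127.08 = $30.4992
EOQ₁ = √(2×21,230×444/30.7200) = 783.38  (< 2,040, feasible at tier 1)
EOQ₂ = √(2×21,230×444/30.4992) = 786.21  (< 2,040 → use Q = 2,040 at tier-2 price)
TC(tier 1 (EOQ₁), Q≈783.4) = $2,741,505.34
TC(tier 2, Q≈2,040.0) = $2,733,638.23
Minimum at tier 2: $2,733,638.23

$2,733,638.23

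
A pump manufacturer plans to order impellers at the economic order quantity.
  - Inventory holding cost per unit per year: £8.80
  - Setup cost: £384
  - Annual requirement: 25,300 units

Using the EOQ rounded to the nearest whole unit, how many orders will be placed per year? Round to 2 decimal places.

Optimal lot size Q* = (2 × 25,300 × £384 / £8.8)^½ ≈ 1,485.93 → Q = 1,486
Orders per year = D/Q = 25,300 / 1,486 = 17.026

17.03 orders per year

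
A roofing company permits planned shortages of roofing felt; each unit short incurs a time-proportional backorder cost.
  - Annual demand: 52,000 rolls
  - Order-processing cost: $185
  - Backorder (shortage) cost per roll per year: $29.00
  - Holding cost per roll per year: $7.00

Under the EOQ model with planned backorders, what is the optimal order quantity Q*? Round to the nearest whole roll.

Q* = √(2DS/H) · √((H + b)/b)
   = √(2 × 52,000 × 185 / 7) · √((7 + 29) / 29)
   = 1,657.882 × 1.1142 ≈ 1,847.17

1,847 rolls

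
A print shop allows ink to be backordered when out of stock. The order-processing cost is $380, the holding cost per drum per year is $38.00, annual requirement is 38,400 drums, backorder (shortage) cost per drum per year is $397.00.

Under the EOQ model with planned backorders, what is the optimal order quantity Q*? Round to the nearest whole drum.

917 drums

Q* = √(2DS/H) · √((H + b)/b)
   = √(2 × 38,400 × 380 / 38) · √((38 + 397) / 397)
   = 876.356 × 1.0468 ≈ 917.34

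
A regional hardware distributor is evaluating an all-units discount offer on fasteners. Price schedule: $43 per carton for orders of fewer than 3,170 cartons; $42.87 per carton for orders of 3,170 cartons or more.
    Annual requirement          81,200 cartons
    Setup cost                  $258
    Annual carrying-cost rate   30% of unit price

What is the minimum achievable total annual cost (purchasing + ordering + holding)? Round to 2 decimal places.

H₁ = 30%×$43 = $12.9000;  H₂ = 30%×$42.87 = $12.8610
EOQ₁ = √(2×81,200×258/12.9000) = 1,802.22  (< 3,170, feasible at tier 1)
EOQ₂ = √(2×81,200×258/12.8610) = 1,804.95  (< 3,170 → use Q = 3,170 at tier-2 price)
TC(tier 1 (EOQ₁), Q≈1,802.2) = $3,514,848.65
TC(tier 2, Q≈3,170.0) = $3,508,037.39
Minimum at tier 2: $3,508,037.39

$3,508,037.39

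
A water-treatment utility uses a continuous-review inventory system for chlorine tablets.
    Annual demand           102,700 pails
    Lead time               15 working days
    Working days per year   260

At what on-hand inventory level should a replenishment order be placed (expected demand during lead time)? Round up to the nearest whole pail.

Daily demand d = 102,700 / 260 = 395.000 pails/day
Demand during lead time = 395.000 × 15 = 5,925.00
Reorder point = 5,925.00 → round up

5,925 pails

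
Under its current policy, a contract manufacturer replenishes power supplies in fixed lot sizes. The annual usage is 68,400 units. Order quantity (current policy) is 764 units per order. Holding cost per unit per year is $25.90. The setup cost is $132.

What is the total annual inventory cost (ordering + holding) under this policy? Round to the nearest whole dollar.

$21,712

Annual ordering cost = (D/Q)·S = (68,400/764) × 132 = $11,817.80
Annual holding cost  = (Q/2)·H = (764/2) × 25.9 = $9,893.80
Total = $11,817.80 + $9,893.80 = $21,711.60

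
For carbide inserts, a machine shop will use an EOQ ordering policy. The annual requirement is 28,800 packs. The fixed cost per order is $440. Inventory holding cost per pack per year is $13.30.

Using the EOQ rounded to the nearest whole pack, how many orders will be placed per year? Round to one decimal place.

20.9 orders per year

EOQ = √(2DS/H) = √(2 × 28,800 × 440 / 13.3)
    = √(1,905,563.91) ≈ 1,380.42 → Q = 1,380
N = D/Q = 28,800/1,380 ≈ 20.870 orders/yr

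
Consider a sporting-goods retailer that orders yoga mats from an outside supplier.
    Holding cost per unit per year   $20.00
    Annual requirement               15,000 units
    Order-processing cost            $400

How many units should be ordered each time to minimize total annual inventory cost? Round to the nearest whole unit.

775 units

Q* = √(2·D·S / H) = √(2·15,000·400 / 20) = √600,000.0 ≈ 774.60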